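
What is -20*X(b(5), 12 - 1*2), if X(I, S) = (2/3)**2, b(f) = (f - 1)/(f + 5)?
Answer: -80/9 ≈ -8.8889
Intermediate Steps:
b(f) = (-1 + f)/(5 + f)
X(I, S) = 4/9 (X(I, S) = (2*(1/3))**2 = (2/3)**2 = 4/9)
-20*X(b(5), 12 - 1*2) = -20*4/9 = -80/9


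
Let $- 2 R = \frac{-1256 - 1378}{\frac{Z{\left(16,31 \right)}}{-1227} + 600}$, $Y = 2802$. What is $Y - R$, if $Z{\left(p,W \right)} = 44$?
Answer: $\frac{2061093153}{736156} \approx 2799.8$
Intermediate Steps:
$R = \frac{1615959}{736156}$ ($R = - \frac{\left(-1256 - 1378\right) \frac{1}{\frac{44}{-1227} + 600}}{2} = - \frac{\left(-2634\right) \frac{1}{44 \left(- \frac{1}{1227}\right) + 600}}{2} = - \frac{\left(-2634\right) \frac{1}{- \frac{44}{1227} + 600}}{2} = - \frac{\left(-2634\right) \frac{1}{\frac{736156}{1227}}}{2} = - \frac{\left(-2634\right) \frac{1227}{736156}}{2} = \left(- \frac{1}{2}\right) \left(- \frac{1615959}{368078}\right) = \frac{1615959}{736156} \approx 2.1951$)
$Y - R = 2802 - \frac{1615959}{736156} = \frac{2061093153}{736156}$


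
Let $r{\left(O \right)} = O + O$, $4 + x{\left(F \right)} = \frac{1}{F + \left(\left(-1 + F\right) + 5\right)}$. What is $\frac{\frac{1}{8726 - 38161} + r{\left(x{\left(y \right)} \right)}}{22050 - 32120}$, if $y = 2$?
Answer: $\frac{912489}{1185641800} \approx 0.00076962$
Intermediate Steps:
$x{\left(F \right)} = -4 + \frac{1}{4 + 2 F}$ ($x{\left(F \right)} = -4 + \frac{1}{F + \left(\left(-1 + F\right) + 5\right)} = -4 + \frac{1}{F + \left(4 + F\right)} = -4 + \frac{1}{4 + 2 F}$)
$r{\left(O \right)} = 2 O$
$\frac{\frac{1}{8726 - 38161} + r{\left(x{\left(y \right)} \right)}}{22050 - 32120} = \frac{\frac{1}{8726 - 38161} + 2 \frac{-15 - 16}{2 \left(2 + 2\right)}}{22050 - 32120} = \frac{\frac{1}{-29435} + 2 \frac{-15 - 16}{2 \cdot 4}}{-10070} = \left(- \frac{1}{29435} + 2 \cdot \frac{1}{2} \cdot \frac{1}{4} \left(-31\right)\right) \left(- \frac{1}{10070}\right) = \left(- \frac{1}{29435} + 2 \left(- \frac{31}{8}\right)\right) \left(- \frac{1}{10070}\right) = \left(- \frac{1}{29435} - \frac{31}{4}\right) \left(- \frac{1}{10070}\right) = \left(- \frac{912489}{117740}\right) \left(- \frac{1}{10070}\right) = \frac{912489}{1185641800}$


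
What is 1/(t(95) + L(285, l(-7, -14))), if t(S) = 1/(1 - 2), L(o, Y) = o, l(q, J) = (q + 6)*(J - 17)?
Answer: 1/284 ≈ 0.0035211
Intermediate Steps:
l(q, J) = (-17 + J)*(6 + q) (l(q, J) = (6 + q)*(-17 + J) = (-17 + J)*(6 + q))
t(S) = -1 (t(S) = 1/(-1) = -1)
1/(t(95) + L(285, l(-7, -14))) = 1/(-1 + 285) = 1/284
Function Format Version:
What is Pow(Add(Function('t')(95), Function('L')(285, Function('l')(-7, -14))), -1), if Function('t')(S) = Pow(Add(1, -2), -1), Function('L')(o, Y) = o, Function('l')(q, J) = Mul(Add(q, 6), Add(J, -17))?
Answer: Rational(1, 284) ≈ 0.0035211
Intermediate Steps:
Function('l')(q, J) = Mul(Add(-17, J), Add(6, q)) (Function('l')(q, J) = Mul(Add(6, q), Add(-17, J)) = Mul(Add(-17, J), Add(6, q)))
Function('t')(S) = -1 (Function('t')(S) = Pow(-1, -1) = -1)
Pow(Add(Function('t')(95), Function('L')(285, Function('l')(-7, -14))), -1) = Pow(Add(-1, 285), -1) = Pow(284, -1) = Rational(1, 284)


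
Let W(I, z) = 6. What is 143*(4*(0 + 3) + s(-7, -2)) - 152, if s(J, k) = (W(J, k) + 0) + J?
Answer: 1421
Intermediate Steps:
s(J, k) = 6 + J (s(J, k) = (6 + 0) + J = 6 + J)
143*(4*(0 + 3) + s(-7, -2)) - 152 = 143*(4*(0 + 3) + (6 - 7)) - 152 = 143*(4*3 - 1) - 152 = 143*(12 - 1) - 152 = 143*11 - 152 = 1573 - 152 = 1421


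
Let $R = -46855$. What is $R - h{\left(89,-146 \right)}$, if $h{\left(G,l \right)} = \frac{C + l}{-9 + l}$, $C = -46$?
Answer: $- \frac{7262717}{155} \approx -46856.0$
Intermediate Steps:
$h{\left(G,l \right)} = \frac{-46 + l}{-9 + l}$
$R - h{\left(89,-146 \right)} = -46855 - \frac{-46 - 146}{-9 - 146} = -46855 - \frac{1}{-155} \left(-192\right) = -46855 - \left(- \frac{1}{155}\right) \left(-192\right) = -46855 - \frac{192}{155} = - \frac{7262717}{155}$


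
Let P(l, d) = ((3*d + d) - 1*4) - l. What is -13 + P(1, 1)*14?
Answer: -27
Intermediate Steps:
P(l, d) = -4 - l + 4*d (P(l, d) = (4*d - 4) - l = (-4 + 4*d) - l = -4 - l + 4*d)
-13 + P(1, 1)*14 = -13 + (-4 - 1*1 + 4*1)*14 = -13 + (-4 - 1 + 4)*14 = -13 - 1*14 = -13 - 14 = -27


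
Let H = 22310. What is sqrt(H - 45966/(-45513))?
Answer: 2*sqrt(1283771279193)/15171 ≈ 149.37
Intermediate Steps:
sqrt(H - 45966/(-45513)) = sqrt(22310 - 45966/(-45513)) = sqrt(22310 - 45966*(-1/45513)) = sqrt(22310 + 15322/15171) = sqrt(338480332/15171) = 2*sqrt(1283771279193)/15171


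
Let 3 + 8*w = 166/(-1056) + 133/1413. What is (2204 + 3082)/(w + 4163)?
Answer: 10516518144/8281543403 ≈ 1.2699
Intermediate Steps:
w = -761749/1989504 (w = -3/8 + (166/(-1056) + 133/1413)/8 = -3/8 + (166*(-1/1056) + 133*(1/1413))/8 = -3/8 + (-83/528 + 133/1413)/8 = -3/8 + (1/8)*(-15685/248688) = -3/8 - 15685/1989504 = -761749/1989504 ≈ -0.38288)
(2204 + 3082)/(w + 4163) = (2204 + 3082)/(-761749/1989504 + 4163) = 5286/(8281543403/1989504) = 5286*(1989504/8281543403) = 10516518144/8281543403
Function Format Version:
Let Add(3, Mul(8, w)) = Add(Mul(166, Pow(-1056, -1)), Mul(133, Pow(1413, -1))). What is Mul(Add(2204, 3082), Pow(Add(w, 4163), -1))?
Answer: Rational(10516518144, 8281543403) ≈ 1.2699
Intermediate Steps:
w = Rational(-761749, 1989504) (w = Add(Rational(-3, 8), Mul(Rational(1, 8), Add(Mul(166, Pow(-1056, -1)), Mul(133, Pow(1413, -1))))) = Add(Rational(-3, 8), Mul(Rational(1, 8), Add(Mul(166, Rational(-1, 1056)), Mul(133, Rational(1, 1413))))) = Add(Rational(-3, 8), Mul(Rational(1, 8), Add(Rational(-83, 528), Rational(133, 1413)))) = Add(Rational(-3, 8), Mul(Rational(1, 8), Rational(-15685, 248688))) = Add(Rational(-3, 8), Rational(-15685, 1989504)) = Rational(-761749, 1989504) ≈ -0.38288)
Mul(Add(2204, 3082), Pow(Add(w, 4163), -1)) = Mul(Add(2204, 3082), Pow(Add(Rational(-761749, 1989504), 4163), -1)) = Mul(5286, Pow(Rational(8281543403, 1989504), -1)) = Mul(5286, Rational(1989504, 8281543403)) = Rational(10516518144, 8281543403)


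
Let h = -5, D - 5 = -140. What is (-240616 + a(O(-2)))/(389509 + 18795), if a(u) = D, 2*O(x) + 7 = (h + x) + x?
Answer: -240751/408304 ≈ -0.58964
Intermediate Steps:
D = -135 (D = 5 - 140 = -135)
O(x) = -6 + x (O(x) = -7/2 + ((-5 + x) + x)/2 = -7/2 + (-5 + 2*x)/2 = -7/2 + (-5/2 + x) = -6 + x)
a(u) = -135
(-240616 + a(O(-2)))/(389509 + 18795) = (-240616 - 135)/(389509 + 18795) = -240751/408304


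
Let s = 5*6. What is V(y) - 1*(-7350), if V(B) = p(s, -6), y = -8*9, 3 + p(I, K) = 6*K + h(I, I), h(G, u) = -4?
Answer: 7307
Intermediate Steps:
s = 30
p(I, K) = -7 + 6*K (p(I, K) = -3 + (6*K - 4) = -3 + (-4 + 6*K) = -7 + 6*K)
y = -72
V(B) = -43 (V(B) = -7 + 6*(-6) = -7 - 36 = -43)
V(y) - 1*(-7350) = -43 - 1*(-7350) = -43 + 7350 = 7307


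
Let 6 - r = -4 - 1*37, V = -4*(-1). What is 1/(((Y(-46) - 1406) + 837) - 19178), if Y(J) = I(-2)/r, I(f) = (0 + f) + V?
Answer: -47/928107 ≈ -5.0641e-5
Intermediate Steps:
V = 4
r = 47 (r = 6 - (-4 - 1*37) = 6 - (-4 - 37) = 6 - 1*(-41) = 6 + 41 = 47)
I(f) = 4 + f (I(f) = (0 + f) + 4 = f + 4 = 4 + f)
Y(J) = 2/47 (Y(J) = (4 - 2)/47 = 2*(1/47) = 2/47)
1/(((Y(-46) - 1406) + 837) - 19178) = 1/(((2/47 - 1406) + 837) - 19178) = 1/((-66080/47 + 837) - 19178) = 1/(-26741/47 - 19178) = 1/(-928107/47) = -47/928107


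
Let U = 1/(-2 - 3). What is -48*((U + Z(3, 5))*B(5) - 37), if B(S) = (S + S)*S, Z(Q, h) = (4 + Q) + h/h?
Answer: -16944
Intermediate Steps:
U = -⅕ (U = 1/(-5) = -⅕ ≈ -0.20000)
Z(Q, h) = 5 + Q (Z(Q, h) = (4 + Q) + 1 = 5 + Q)
B(S) = 2*S² (B(S) = (2*S)*S = 2*S²)
-48*((U + Z(3, 5))*B(5) - 37) = -48*((-⅕ + (5 + 3))*(2*5²) - 37) = -48*((-⅕ + 8)*(2*25) - 37) = -48*((39/5)*50 - 37) = -48*(390 - 37) = -48*353 = -16944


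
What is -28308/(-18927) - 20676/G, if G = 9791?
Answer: -38057008/61771419 ≈ -0.61609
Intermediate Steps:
-28308/(-18927) - 20676/G = -28308/(-18927) - 20676/9791 = -28308*(-1/18927) - 20676*1/9791 = 9436/6309 - 20676/9791 = -38057008/61771419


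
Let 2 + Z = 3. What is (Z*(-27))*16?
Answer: -432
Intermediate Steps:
Z = 1 (Z = -2 + 3 = 1)
(Z*(-27))*16 = (1*(-27))*16 = -27*16 = -432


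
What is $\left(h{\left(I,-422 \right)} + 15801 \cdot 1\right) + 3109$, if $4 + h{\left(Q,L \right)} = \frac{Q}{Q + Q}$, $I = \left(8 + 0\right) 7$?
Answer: $\frac{37813}{2} \approx 18907.0$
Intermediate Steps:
$I = 56$ ($I = 8 \cdot 7 = 56$)
$h{\left(Q,L \right)} = - \frac{7}{2}$ ($h{\left(Q,L \right)} = -4 + \frac{Q}{Q + Q} = -4 + \frac{Q}{2 Q} = -4 + Q \frac{1}{2 Q} = -4 + \frac{1}{2} = - \frac{7}{2}$)
$\left(h{\left(I,-422 \right)} + 15801 \cdot 1\right) + 3109 = \left(- \frac{7}{2} + 15801 \cdot 1\right) + 3109 = \left(- \frac{7}{2} + 15801\right) + 3109 = \frac{31595}{2} + 3109 = \frac{37813}{2}$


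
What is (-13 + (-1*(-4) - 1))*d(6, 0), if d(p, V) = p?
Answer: -60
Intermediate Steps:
(-13 + (-1*(-4) - 1))*d(6, 0) = (-13 + (-1*(-4) - 1))*6 = (-13 + (4 - 1))*6 = (-13 + 3)*6 = -10*6 = -60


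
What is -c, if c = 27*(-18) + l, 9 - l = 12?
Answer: 489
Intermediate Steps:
l = -3 (l = 9 - 1*12 = 9 - 12 = -3)
c = -489 (c = 27*(-18) - 3 = -486 - 3 = -489)
-c = -1*(-489) = 489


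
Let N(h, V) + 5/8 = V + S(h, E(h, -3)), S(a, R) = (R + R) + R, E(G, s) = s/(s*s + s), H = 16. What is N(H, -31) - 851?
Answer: -7073/8 ≈ -884.13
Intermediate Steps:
E(G, s) = s/(s + s**2) (E(G, s) = s/(s**2 + s) = s/(s + s**2))
S(a, R) = 3*R (S(a, R) = 2*R + R = 3*R)
N(h, V) = -17/8 + V (N(h, V) = -5/8 + (V + 3/(1 - 3)) = -5/8 + (V + 3/(-2)) = -5/8 + (V + 3*(-1/2)) = -5/8 + (V - 3/2) = -5/8 + (-3/2 + V) = -17/8 + V)
N(H, -31) - 851 = (-17/8 - 31) - 851 = -265/8 - 851 = -7073/8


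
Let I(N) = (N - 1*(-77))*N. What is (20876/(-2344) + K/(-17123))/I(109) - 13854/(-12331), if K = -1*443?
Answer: 2817232894256479/2508506395494132 ≈ 1.1231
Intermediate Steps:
I(N) = N*(77 + N) (I(N) = (N + 77)*N = (77 + N)*N = N*(77 + N))
K = -443
(20876/(-2344) + K/(-17123))/I(109) - 13854/(-12331) = (20876/(-2344) - 443/(-17123))/((109*(77 + 109))) - 13854/(-12331) = (20876*(-1/2344) - 443*(-1/17123))/((109*186)) - 13854*(-1/12331) = (-5219/586 + 443/17123)/20274 + 13854/12331 = -89105339/10034078*1/20274 + 13854/12331 = -89105339/203430897372 + 13854/12331 = 2817232894256479/2508506395494132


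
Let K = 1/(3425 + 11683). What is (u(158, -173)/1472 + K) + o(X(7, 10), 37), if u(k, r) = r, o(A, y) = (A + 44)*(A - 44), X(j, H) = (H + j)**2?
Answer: 453591061187/5559744 ≈ 81585.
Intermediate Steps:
o(A, y) = (-44 + A)*(44 + A) (o(A, y) = (44 + A)*(-44 + A) = (-44 + A)*(44 + A))
K = 1/15108 ≈ 6.6190e-5
(u(158, -173)/1472 + K) + o(X(7, 10), 37) = (-173/1472 + 1/15108) + (-1936 + ((10 + 7)**2)**2) = (-173*1/1472 + 1/15108) + (-1936 + (17**2)**2) = (-173/1472 + 1/15108) + (-1936 + 289**2) = -653053/5559744 + (-1936 + 83521) = -653053/5559744 + 81585 = 453591061187/5559744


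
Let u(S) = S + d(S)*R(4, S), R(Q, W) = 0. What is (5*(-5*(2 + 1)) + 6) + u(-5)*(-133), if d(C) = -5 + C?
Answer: 596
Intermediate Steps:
u(S) = S (u(S) = S + (-5 + S)*0 = S + 0 = S)
(5*(-5*(2 + 1)) + 6) + u(-5)*(-133) = (5*(-5*(2 + 1)) + 6) - 5*(-133) = (5*(-5*3) + 6) + 665 = (5*(-15) + 6) + 665 = (-75 + 6) + 665 = -69 + 665 = 596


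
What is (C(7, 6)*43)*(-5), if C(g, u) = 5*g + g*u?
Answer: -16555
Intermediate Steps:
(C(7, 6)*43)*(-5) = ((7*(5 + 6))*43)*(-5) = ((7*11)*43)*(-5) = (77*43)*(-5) = 3311*(-5) = -16555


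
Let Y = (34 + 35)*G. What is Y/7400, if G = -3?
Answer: -207/7400 ≈ -0.027973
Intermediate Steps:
Y = -207 (Y = (34 + 35)*(-3) = 69*(-3) = -207)
Y/7400 = -207/7400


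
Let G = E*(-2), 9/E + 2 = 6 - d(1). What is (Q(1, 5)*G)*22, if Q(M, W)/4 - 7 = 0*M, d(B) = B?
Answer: -3696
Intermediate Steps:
Q(M, W) = 28 (Q(M, W) = 28 + 4*(0*M) = 28 + 4*0 = 28 + 0 = 28)
E = 3 (E = 9/(-2 + (6 - 1*1)) = 9/(-2 + (6 - 1)) = 9/(-2 + 5) = 9/3 = 9*(⅓) = 3)
G = -6 (G = 3*(-2) = -6)
(Q(1, 5)*G)*22 = (28*(-6))*22 = -168*22 = -3696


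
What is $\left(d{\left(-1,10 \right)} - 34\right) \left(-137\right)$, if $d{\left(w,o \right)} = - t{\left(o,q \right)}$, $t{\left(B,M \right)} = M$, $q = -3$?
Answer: $4247$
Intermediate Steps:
$d{\left(w,o \right)} = 3$ ($d{\left(w,o \right)} = \left(-1\right) \left(-3\right) = 3$)
$\left(d{\left(-1,10 \right)} - 34\right) \left(-137\right) = \left(3 - 34\right) \left(-137\right) = \left(-31\right) \left(-137\right) = 4247$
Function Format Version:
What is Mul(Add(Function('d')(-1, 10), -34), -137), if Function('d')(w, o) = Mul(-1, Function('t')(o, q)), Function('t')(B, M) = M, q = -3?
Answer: 4247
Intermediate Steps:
Function('d')(w, o) = 3 (Function('d')(w, o) = Mul(-1, -3) = 3)
Mul(Add(Function('d')(-1, 10), -34), -137) = Mul(Add(3, -34), -137) = Mul(-31, -137) = 4247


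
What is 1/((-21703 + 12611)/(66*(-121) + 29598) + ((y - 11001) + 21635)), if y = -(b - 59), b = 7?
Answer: 5403/57734185 ≈ 9.3584e-5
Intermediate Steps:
y = 52 (y = -(7 - 59) = -1*(-52) = 52)
1/((-21703 + 12611)/(66*(-121) + 29598) + ((y - 11001) + 21635)) = 1/((-21703 + 12611)/(66*(-121) + 29598) + ((52 - 11001) + 21635)) = 1/(-9092/(-7986 + 29598) + (-10949 + 21635)) = 1/(-9092/21612 + 10686) = 1/(-9092*1/21612 + 10686) = 1/(-2273/5403 + 10686) = 1/(57734185/5403) = 5403/57734185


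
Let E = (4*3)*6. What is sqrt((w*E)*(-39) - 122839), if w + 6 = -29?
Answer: I*sqrt(24559) ≈ 156.71*I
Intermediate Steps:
w = -35 (w = -6 - 29 = -35)
E = 72 (E = 12*6 = 72)
sqrt((w*E)*(-39) - 122839) = sqrt(-35*72*(-39) - 122839) = sqrt(-2520*(-39) - 122839) = sqrt(98280 - 122839) = sqrt(-24559) = I*sqrt(24559)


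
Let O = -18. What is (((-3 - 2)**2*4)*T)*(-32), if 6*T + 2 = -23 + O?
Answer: 68800/3 ≈ 22933.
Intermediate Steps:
T = -43/6 (T = -1/3 + (-23 - 18)/6 = -1/3 + (1/6)*(-41) = -1/3 - 41/6 = -43/6 ≈ -7.1667)
(((-3 - 2)**2*4)*T)*(-32) = (((-3 - 2)**2*4)*(-43/6))*(-32) = (((-5)**2*4)*(-43/6))*(-32) = ((25*4)*(-43/6))*(-32) = (100*(-43/6))*(-32) = -2150/3*(-32) = 68800/3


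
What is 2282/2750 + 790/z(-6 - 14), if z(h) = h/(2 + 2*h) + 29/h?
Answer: -412374509/482625 ≈ -854.44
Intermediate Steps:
z(h) = 29/h + h/(2 + 2*h)
2282/2750 + 790/z(-6 - 14) = 2282/2750 + 790/(((58 + (-6 - 14)² + 58*(-6 - 14))/(2*(-6 - 14)*(1 + (-6 - 14))))) = 2282*(1/2750) + 790/(((½)*(58 + (-20)² + 58*(-20))/(-20*(1 - 20)))) = 1141/1375 + 790/(((½)*(-1/20)*(58 + 400 - 1160)/(-19))) = 1141/1375 + 790/(((½)*(-1/20)*(-1/19)*(-702))) = 1141/1375 + 790/(-351/380) = 1141/1375 + 790*(-380/351) = 1141/1375 - 300200/351 = -412374509/482625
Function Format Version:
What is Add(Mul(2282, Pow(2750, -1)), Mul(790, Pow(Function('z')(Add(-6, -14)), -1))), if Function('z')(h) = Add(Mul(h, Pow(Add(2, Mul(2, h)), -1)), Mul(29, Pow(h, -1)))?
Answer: Rational(-412374509, 482625) ≈ -854.44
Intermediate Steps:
Function('z')(h) = Add(Mul(29, Pow(h, -1)), Mul(h, Pow(Add(2, Mul(2, h)), -1)))
Add(Mul(2282, Pow(2750, -1)), Mul(790, Pow(Function('z')(Add(-6, -14)), -1))) = Add(Mul(2282, Pow(2750, -1)), Mul(790, Pow(Mul(Rational(1, 2), Pow(Add(-6, -14), -1), Pow(Add(1, Add(-6, -14)), -1), Add(58, Pow(Add(-6, -14), 2), Mul(58, Add(-6, -14)))), -1))) = Add(Mul(2282, Rational(1, 2750)), Mul(790, Pow(Mul(Rational(1, 2), Pow(-20, -1), Pow(Add(1, -20), -1), Add(58, Pow(-20, 2), Mul(58, -20))), -1))) = Add(Rational(1141, 1375), Mul(790, Pow(Mul(Rational(1, 2), Rational(-1, 20), Pow(-19, -1), Add(58, 400, -1160)), -1))) = Add(Rational(1141, 1375), Mul(790, Pow(Mul(Rational(1, 2), Rational(-1, 20), Rational(-1, 19), -702), -1))) = Add(Rational(1141, 1375), Mul(790, Pow(Rational(-351, 380), -1))) = Add(Rational(1141, 1375), Mul(790, Rational(-380, 351))) = Add(Rational(1141, 1375), Rational(-300200, 351)) = Rational(-412374509, 482625)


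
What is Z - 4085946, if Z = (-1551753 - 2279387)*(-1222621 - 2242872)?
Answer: 13276784766074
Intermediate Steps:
Z = 13276788852020 (Z = -3831140*(-3465493) = 13276788852020)
Z - 4085946 = 13276788852020 - 4085946 = 13276784766074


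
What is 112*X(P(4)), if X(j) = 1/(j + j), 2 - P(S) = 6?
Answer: -14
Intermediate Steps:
P(S) = -4 (P(S) = 2 - 1*6 = 2 - 6 = -4)
X(j) = 1/(2*j)
112*X(P(4)) = 112*((½)/(-4)) = 112*((½)*(-¼)) = 112*(-⅛) = -14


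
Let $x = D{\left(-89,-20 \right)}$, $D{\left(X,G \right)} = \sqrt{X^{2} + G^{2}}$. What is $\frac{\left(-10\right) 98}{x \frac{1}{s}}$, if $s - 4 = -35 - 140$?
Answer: $\frac{167580 \sqrt{8321}}{8321} \approx 1837.1$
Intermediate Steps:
$D{\left(X,G \right)} = \sqrt{G^{2} + X^{2}}$
$x = \sqrt{8321}$ ($x = \sqrt{\left(-20\right)^{2} + \left(-89\right)^{2}} = \sqrt{400 + 7921} = \sqrt{8321} \approx 91.219$)
$s = -171$ ($s = 4 - 175 = -171$)
$\frac{\left(-10\right) 98}{x \frac{1}{s}} = \frac{\left(-10\right) 98}{\sqrt{8321} \frac{1}{-171}} = - \frac{980}{\sqrt{8321} \left(- \frac{1}{171}\right)} = - \frac{980}{\left(- \frac{1}{171}\right) \sqrt{8321}} = - 980 \left(- \frac{171 \sqrt{8321}}{8321}\right) = \frac{167580 \sqrt{8321}}{8321}$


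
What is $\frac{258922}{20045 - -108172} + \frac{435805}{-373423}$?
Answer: $\frac{40809820321}{47879176791} \approx 0.85235$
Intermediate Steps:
$\frac{258922}{20045 - -108172} + \frac{435805}{-373423} = \frac{258922}{20045 + 108172} + 435805 \left(- \frac{1}{373423}\right) = \frac{258922}{128217} - \frac{435805}{373423} = \frac{40809820321}{47879176791}$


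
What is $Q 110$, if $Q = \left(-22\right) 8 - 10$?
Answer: $-20460$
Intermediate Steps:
$Q = -186$ ($Q = -176 - 10 = -186$)
$Q 110 = \left(-186\right) 110 = -20460$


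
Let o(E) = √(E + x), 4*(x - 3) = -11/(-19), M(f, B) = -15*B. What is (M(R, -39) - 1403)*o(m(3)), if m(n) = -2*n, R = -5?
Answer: -409*I*√4123/19 ≈ -1382.2*I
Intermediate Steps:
x = 239/76 (x = 3 + (-11/(-19))/4 = 3 + (-11*(-1/19))/4 = 3 + (¼)*(11/19) = 3 + 11/76 = 239/76 ≈ 3.1447)
o(E) = √(239/76 + E) (o(E) = √(E + 239/76) = √(239/76 + E))
(M(R, -39) - 1403)*o(m(3)) = (-15*(-39) - 1403)*(√(4541 + 1444*(-2*3))/38) = (585 - 1403)*(√(4541 + 1444*(-6))/38) = -409*√(4541 - 8664)/19 = -409*√(-4123)/19 = -409*I*√4123/19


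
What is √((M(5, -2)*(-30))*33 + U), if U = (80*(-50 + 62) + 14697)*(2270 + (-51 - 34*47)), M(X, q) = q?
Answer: 3*√1080553 ≈ 3118.5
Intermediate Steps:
U = 9722997 (U = (80*12 + 14697)*(2270 + (-51 - 1598)) = (960 + 14697)*(2270 - 1649) = 15657*621 = 9722997)
√((M(5, -2)*(-30))*33 + U) = √(-2*(-30)*33 + 9722997) = √(60*33 + 9722997) = √(1980 + 9722997) = √9724977 = 3*√1080553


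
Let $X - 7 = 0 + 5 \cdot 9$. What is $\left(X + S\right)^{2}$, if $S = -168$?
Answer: $13456$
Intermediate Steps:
$X = 52$ ($X = 7 + \left(0 + 5 \cdot 9\right) = 7 + \left(0 + 45\right) = 7 + 45 = 52$)
$\left(X + S\right)^{2} = \left(52 - 168\right)^{2} = \left(-116\right)^{2} = 13456$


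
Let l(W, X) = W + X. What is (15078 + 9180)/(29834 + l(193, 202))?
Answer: 24258/30229 ≈ 0.80247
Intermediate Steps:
(15078 + 9180)/(29834 + l(193, 202)) = (15078 + 9180)/(29834 + (193 + 202)) = 24258/(29834 + 395) = 24258/30229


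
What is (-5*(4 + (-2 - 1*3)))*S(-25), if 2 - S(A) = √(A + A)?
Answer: 10 - 25*I*√2 ≈ 10.0 - 35.355*I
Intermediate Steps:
S(A) = 2 - √2*√A (S(A) = 2 - √(A + A) = 2 - √(2*A) = 2 - √2*√A)
(-5*(4 + (-2 - 1*3)))*S(-25) = (-5*(4 + (-2 - 1*3)))*(2 - √2*√(-25)) = (-5*(4 + (-2 - 3)))*(2 - √2*5*I) = (-5*(4 - 5))*(2 - 5*I*√2) = (-5*(-1))*(2 - 5*I*√2) = 5*(2 - 5*I*√2) = 10 - 25*I*√2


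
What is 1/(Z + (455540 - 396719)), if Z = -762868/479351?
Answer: 479351/28195142303 ≈ 1.7001e-5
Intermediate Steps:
Z = -762868/479351 (Z = -762868*1/479351 = -762868/479351 ≈ -1.5915)
1/(Z + (455540 - 396719)) = 1/(-762868/479351 + (455540 - 396719)) = 1/(-762868/479351 + 58821) = 1/(28195142303/479351) = 479351/28195142303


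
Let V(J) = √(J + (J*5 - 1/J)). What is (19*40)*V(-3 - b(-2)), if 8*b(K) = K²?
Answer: 760*I*√1015/7 ≈ 3459.0*I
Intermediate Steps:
b(K) = K²/8
V(J) = √(-1/J + 6*J) (V(J) = √(J + (5*J - 1/J)) = √(J + (-1/J + 5*J)) = √(-1/J + 6*J))
(19*40)*V(-3 - b(-2)) = (19*40)*√(-1/(-3 - (-2)²/8) + 6*(-3 - (-2)²/8)) = 760*√(-1/(-3 - 4/8) + 6*(-3 - 4/8)) = 760*√(-1/(-3 - 1*½) + 6*(-3 - 1*½)) = 760*√(-1/(-3 - ½) + 6*(-3 - ½)) = 760*√(-1/(-7/2) + 6*(-7/2)) = 760*√(-1*(-2/7) - 21) = 760*√(2/7 - 21) = 760*√(-145/7) = 760*(I*√1015/7) = 760*I*√1015/7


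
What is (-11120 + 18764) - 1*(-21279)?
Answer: 28923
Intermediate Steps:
(-11120 + 18764) - 1*(-21279) = 7644 + 21279 = 28923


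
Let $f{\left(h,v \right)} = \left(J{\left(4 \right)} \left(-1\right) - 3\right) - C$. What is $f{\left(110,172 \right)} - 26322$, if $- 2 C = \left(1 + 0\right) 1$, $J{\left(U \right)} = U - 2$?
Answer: $- \frac{52653}{2} \approx -26327.0$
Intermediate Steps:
$J{\left(U \right)} = -2 + U$ ($J{\left(U \right)} = U - 2 = -2 + U$)
$C = - \frac{1}{2}$ ($C = - \frac{\left(1 + 0\right) 1}{2} = - \frac{1 \cdot 1}{2} = \left(- \frac{1}{2}\right) 1 = - \frac{1}{2} \approx -0.5$)
$f{\left(h,v \right)} = - \frac{9}{2}$ ($f{\left(h,v \right)} = \left(\left(-2 + 4\right) \left(-1\right) - 3\right) - - \frac{1}{2} = \left(2 \left(-1\right) - 3\right) + \frac{1}{2} = \left(-2 - 3\right) + \frac{1}{2} = -5 + \frac{1}{2} = - \frac{9}{2}$)
$f{\left(110,172 \right)} - 26322 = - \frac{9}{2} - 26322 = - \frac{52653}{2}$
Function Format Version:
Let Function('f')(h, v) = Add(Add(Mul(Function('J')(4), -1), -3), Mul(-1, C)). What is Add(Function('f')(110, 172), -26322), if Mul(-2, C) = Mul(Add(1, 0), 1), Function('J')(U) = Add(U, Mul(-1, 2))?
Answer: Rational(-52653, 2) ≈ -26327.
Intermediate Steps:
Function('J')(U) = Add(-2, U) (Function('J')(U) = Add(U, -2) = Add(-2, U))
C = Rational(-1, 2) (C = Mul(Rational(-1, 2), Mul(Add(1, 0), 1)) = Mul(Rational(-1, 2), Mul(1, 1)) = Mul(Rational(-1, 2), 1) = Rational(-1, 2) ≈ -0.50000)
Function('f')(h, v) = Rational(-9, 2) (Function('f')(h, v) = Add(Add(Mul(Add(-2, 4), -1), -3), Mul(-1, Rational(-1, 2))) = Add(Add(Mul(2, -1), -3), Rational(1, 2)) = Add(Add(-2, -3), Rational(1, 2)) = Add(-5, Rational(1, 2)) = Rational(-9, 2))
Add(Function('f')(110, 172), -26322) = Add(Rational(-9, 2), -26322) = Rational(-52653, 2)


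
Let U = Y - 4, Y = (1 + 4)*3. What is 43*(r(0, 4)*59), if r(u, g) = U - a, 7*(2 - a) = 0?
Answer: 22833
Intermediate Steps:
a = 2 (a = 2 - ⅐*0 = 2 + 0 = 2)
Y = 15 (Y = 5*3 = 15)
U = 11 (U = 15 - 4 = 11)
r(u, g) = 9 (r(u, g) = 11 - 1*2 = 11 - 2 = 9)
43*(r(0, 4)*59) = 43*(9*59) = 43*531 = 22833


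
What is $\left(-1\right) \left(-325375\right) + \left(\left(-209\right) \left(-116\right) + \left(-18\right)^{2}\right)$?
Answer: $349943$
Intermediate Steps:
$\left(-1\right) \left(-325375\right) + \left(\left(-209\right) \left(-116\right) + \left(-18\right)^{2}\right) = 325375 + \left(24244 + 324\right) = 325375 + 24568 = 349943$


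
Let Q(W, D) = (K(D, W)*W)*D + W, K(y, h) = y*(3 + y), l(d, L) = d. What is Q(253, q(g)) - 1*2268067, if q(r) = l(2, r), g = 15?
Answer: -2262754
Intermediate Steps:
q(r) = 2
Q(W, D) = W + W*D²*(3 + D) (Q(W, D) = ((D*(3 + D))*W)*D + W = (D*W*(3 + D))*D + W = W*D²*(3 + D) + W = W + W*D²*(3 + D))
Q(253, q(g)) - 1*2268067 = 253*(1 + 2²*(3 + 2)) - 1*2268067 = 253*(1 + 4*5) - 2268067 = 253*(1 + 20) - 2268067 = 253*21 - 2268067 = 5313 - 2268067 = -2262754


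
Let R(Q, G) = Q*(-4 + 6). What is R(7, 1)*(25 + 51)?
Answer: 1064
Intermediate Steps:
R(Q, G) = 2*Q (R(Q, G) = Q*2 = 2*Q)
R(7, 1)*(25 + 51) = (2*7)*(25 + 51) = 14*76 = 1064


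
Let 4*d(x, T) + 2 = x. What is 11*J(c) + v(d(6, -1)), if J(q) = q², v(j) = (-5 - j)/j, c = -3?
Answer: 93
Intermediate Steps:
d(x, T) = -½ + x/4
v(j) = (-5 - j)/j
11*J(c) + v(d(6, -1)) = 11*(-3)² + (-5 - (-½ + (¼)*6))/(-½ + (¼)*6) = 11*9 + (-5 - (-½ + 3/2))/(-½ + 3/2) = 99 + (-5 - 1*1)/1 = 99 + 1*(-5 - 1) = 99 + 1*(-6) = 99 - 6 = 93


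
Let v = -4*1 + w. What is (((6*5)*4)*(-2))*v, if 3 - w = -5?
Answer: -960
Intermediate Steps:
w = 8 (w = 3 - 1*(-5) = 3 + 5 = 8)
v = 4 (v = -4*1 + 8 = -4 + 8 = 4)
(((6*5)*4)*(-2))*v = (((6*5)*4)*(-2))*4 = ((30*4)*(-2))*4 = (120*(-2))*4 = -240*4 = -960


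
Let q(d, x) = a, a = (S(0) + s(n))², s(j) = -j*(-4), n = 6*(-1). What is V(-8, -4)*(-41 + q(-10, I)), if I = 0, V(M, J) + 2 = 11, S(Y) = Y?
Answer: 4815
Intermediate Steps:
V(M, J) = 9 (V(M, J) = -2 + 11 = 9)
n = -6
s(j) = 4*j
a = 576 (a = (0 + 4*(-6))² = (0 - 24)² = (-24)² = 576)
q(d, x) = 576
V(-8, -4)*(-41 + q(-10, I)) = 9*(-41 + 576) = 9*535 = 4815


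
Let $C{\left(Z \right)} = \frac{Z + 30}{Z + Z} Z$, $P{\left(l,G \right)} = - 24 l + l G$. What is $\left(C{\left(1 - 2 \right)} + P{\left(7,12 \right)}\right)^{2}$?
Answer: $\frac{19321}{4} \approx 4830.3$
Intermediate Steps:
$P{\left(l,G \right)} = - 24 l + G l$
$C{\left(Z \right)} = 15 + \frac{Z}{2}$ ($C{\left(Z \right)} = \frac{30 + Z}{2 Z} Z = 15 + \frac{Z}{2}$)
$\left(C{\left(1 - 2 \right)} + P{\left(7,12 \right)}\right)^{2} = \left(\left(15 + \frac{1 - 2}{2}\right) + 7 \left(-24 + 12\right)\right)^{2} = \left(\left(15 + \frac{1 - 2}{2}\right) + 7 \left(-12\right)\right)^{2} = \left(\left(15 + \frac{1}{2} \left(-1\right)\right) - 84\right)^{2} = \left(\left(15 - \frac{1}{2}\right) - 84\right)^{2} = \left(\frac{29}{2} - 84\right)^{2} = \left(- \frac{139}{2}\right)^{2} = \frac{19321}{4}$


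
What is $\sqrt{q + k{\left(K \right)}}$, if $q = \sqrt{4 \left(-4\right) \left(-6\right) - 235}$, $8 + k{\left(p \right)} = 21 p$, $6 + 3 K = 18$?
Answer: $\sqrt{76 + i \sqrt{139}} \approx 8.7438 + 0.67418 i$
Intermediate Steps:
$K = 4$ ($K = -2 + \frac{1}{3} \cdot 18 = -2 + 6 = 4$)
$k{\left(p \right)} = -8 + 21 p$
$q = i \sqrt{139}$ ($q = \sqrt{\left(-16\right) \left(-6\right) - 235} = \sqrt{96 - 235} = \sqrt{-139} = i \sqrt{139} \approx 11.79 i$)
$\sqrt{q + k{\left(K \right)}} = \sqrt{i \sqrt{139} + \left(-8 + 21 \cdot 4\right)} = \sqrt{i \sqrt{139} + \left(-8 + 84\right)} = \sqrt{i \sqrt{139} + 76} = \sqrt{76 + i \sqrt{139}}$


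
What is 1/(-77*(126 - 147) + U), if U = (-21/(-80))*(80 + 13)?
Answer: 80/131313 ≈ 0.00060923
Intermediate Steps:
U = 1953/80 (U = -21*(-1/80)*93 = (21/80)*93 = 1953/80 ≈ 24.413)
1/(-77*(126 - 147) + U) = 1/(-77*(126 - 147) + 1953/80) = 1/(-77*(-21) + 1953/80) = 1/(1617 + 1953/80) = 1/(131313/80) = 80/131313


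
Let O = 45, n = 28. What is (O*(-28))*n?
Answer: -35280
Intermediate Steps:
(O*(-28))*n = (45*(-28))*28 = -1260*28 = -35280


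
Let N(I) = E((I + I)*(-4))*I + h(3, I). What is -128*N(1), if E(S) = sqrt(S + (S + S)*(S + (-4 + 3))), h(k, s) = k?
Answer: -384 - 256*sqrt(34) ≈ -1876.7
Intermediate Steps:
E(S) = sqrt(S + 2*S*(-1 + S)) (E(S) = sqrt(S + (2*S)*(S - 1)) = sqrt(S + (2*S)*(-1 + S)) = sqrt(S + 2*S*(-1 + S)))
N(I) = 3 + 2*I*sqrt(2)*sqrt(-I*(-1 - 16*I)) (N(I) = sqrt(((I + I)*(-4))*(-1 + 2*((I + I)*(-4))))*I + 3 = sqrt(((2*I)*(-4))*(-1 + 2*((2*I)*(-4))))*I + 3 = sqrt((-8*I)*(-1 + 2*(-8*I)))*I + 3 = sqrt((-8*I)*(-1 - 16*I))*I + 3 = sqrt(-8*I*(-1 - 16*I))*I + 3 = (2*sqrt(2)*sqrt(-I*(-1 - 16*I)))*I + 3 = 2*I*sqrt(2)*sqrt(-I*(-1 - 16*I)) + 3 = 3 + 2*I*sqrt(2)*sqrt(-I*(-1 - 16*I)))
-128*N(1) = -128*(3 + 2*1*sqrt(2)*sqrt(1*(1 + 16*1))) = -128*(3 + 2*1*sqrt(2)*sqrt(1*(1 + 16))) = -128*(3 + 2*1*sqrt(2)*sqrt(1*17)) = -128*(3 + 2*1*sqrt(2)*sqrt(17)) = -128*(3 + 2*sqrt(34)) = -384 - 256*sqrt(34)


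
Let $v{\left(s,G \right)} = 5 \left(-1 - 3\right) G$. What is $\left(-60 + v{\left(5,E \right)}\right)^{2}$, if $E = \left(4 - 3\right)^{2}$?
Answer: $6400$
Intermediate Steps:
$E = 1$ ($E = 1^{2} = 1$)
$v{\left(s,G \right)} = - 20 G$ ($v{\left(s,G \right)} = 5 \left(-4\right) G = - 20 G$)
$\left(-60 + v{\left(5,E \right)}\right)^{2} = \left(-60 - 20\right)^{2} = \left(-80\right)^{2} = 6400$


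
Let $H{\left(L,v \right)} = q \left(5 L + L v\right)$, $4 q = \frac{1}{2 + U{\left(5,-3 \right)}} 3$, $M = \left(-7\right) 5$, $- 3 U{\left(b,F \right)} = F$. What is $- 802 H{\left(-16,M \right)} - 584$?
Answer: $-96824$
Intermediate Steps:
$U{\left(b,F \right)} = - \frac{F}{3}$
$M = -35$
$q = \frac{1}{4}$ ($q = \frac{\frac{1}{2 - -1} \cdot 3}{4} = \frac{\frac{1}{2 + 1} \cdot 3}{4} = \frac{\frac{1}{3} \cdot 3}{4} = \frac{1}{4} \cdot 1 = \frac{1}{4} \approx 0.25$)
$H{\left(L,v \right)} = \frac{5 L}{4} + \frac{L v}{4}$ ($H{\left(L,v \right)} = \frac{5 L + L v}{4} = \frac{5 L}{4} + \frac{L v}{4}$)
$- 802 H{\left(-16,M \right)} - 584 = - 802 \cdot \frac{1}{4} \left(-16\right) \left(5 - 35\right) - 584 = - 802 \cdot \frac{1}{4} \left(-16\right) \left(-30\right) - 584 = \left(-802\right) 120 - 584 = -96240 - 584 = -96824$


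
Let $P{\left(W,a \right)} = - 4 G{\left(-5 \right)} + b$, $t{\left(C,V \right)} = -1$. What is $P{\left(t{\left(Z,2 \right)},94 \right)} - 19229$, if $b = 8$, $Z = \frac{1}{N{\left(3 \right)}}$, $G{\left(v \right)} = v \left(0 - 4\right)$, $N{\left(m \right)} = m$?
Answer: $-19301$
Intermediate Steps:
$G{\left(v \right)} = - 4 v$ ($G{\left(v \right)} = v \left(-4\right) = - 4 v$)
$Z = \frac{1}{3} \approx 0.33333$
$P{\left(W,a \right)} = -72$ ($P{\left(W,a \right)} = - 4 \left(\left(-4\right) \left(-5\right)\right) + 8 = \left(-4\right) 20 + 8 = -80 + 8 = -72$)
$P{\left(t{\left(Z,2 \right)},94 \right)} - 19229 = -72 - 19229 = -19301$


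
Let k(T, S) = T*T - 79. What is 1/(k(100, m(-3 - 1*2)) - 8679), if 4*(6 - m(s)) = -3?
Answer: 1/1242 ≈ 0.00080515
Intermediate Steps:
m(s) = 27/4 (m(s) = 6 - ¼*(-3) = 6 + ¾ = 27/4)
k(T, S) = -79 + T² (k(T, S) = T² - 79 = -79 + T²)
1/(k(100, m(-3 - 1*2)) - 8679) = 1/((-79 + 100²) - 8679) = 1/((-79 + 10000) - 8679) = 1/(9921 - 8679) = 1/1242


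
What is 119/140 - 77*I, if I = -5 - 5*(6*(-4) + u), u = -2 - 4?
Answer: -223283/20 ≈ -11164.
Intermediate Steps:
u = -6
I = 145 (I = -5 - 5*(6*(-4) - 6) = -5 - 5*(-24 - 6) = -5 - 5*(-30) = -5 + 150 = 145)
119/140 - 77*I = 119/140 - 77*145 = 119*(1/140) - 11165 = 17/20 - 11165 = -223283/20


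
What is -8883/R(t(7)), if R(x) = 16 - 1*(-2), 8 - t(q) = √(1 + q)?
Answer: -987/2 ≈ -493.50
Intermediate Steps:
t(q) = 8 - √(1 + q)
R(x) = 18 (R(x) = 16 + 2 = 18)
-8883/R(t(7)) = -8883/18 = -8883*1/18 = -987/2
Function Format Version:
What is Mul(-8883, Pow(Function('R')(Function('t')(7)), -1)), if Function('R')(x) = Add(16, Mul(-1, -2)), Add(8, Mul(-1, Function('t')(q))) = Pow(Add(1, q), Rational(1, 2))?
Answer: Rational(-987, 2) ≈ -493.50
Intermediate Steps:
Function('t')(q) = Add(8, Mul(-1, Pow(Add(1, q), Rational(1, 2))))
Function('R')(x) = 18 (Function('R')(x) = Add(16, 2) = 18)
Mul(-8883, Pow(Function('R')(Function('t')(7)), -1)) = Mul(-8883, Pow(18, -1)) = Mul(-8883, Rational(1, 18)) = Rational(-987, 2)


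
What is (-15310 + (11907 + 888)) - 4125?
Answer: -6640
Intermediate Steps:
(-15310 + (11907 + 888)) - 4125 = (-15310 + 12795) - 4125 = -2515 - 4125 = -6640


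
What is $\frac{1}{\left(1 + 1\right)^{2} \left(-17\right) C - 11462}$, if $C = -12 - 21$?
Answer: $- \frac{1}{9218} \approx -0.00010848$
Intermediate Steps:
$C = -33$
$\frac{1}{\left(1 + 1\right)^{2} \left(-17\right) C - 11462} = \frac{1}{\left(1 + 1\right)^{2} \left(-17\right) \left(-33\right) - 11462} = \frac{1}{2^{2} \left(-17\right) \left(-33\right) - 11462} = \frac{1}{4 \left(-17\right) \left(-33\right) - 11462} = \frac{1}{\left(-68\right) \left(-33\right) - 11462} = \frac{1}{2244 - 11462} = \frac{1}{-9218} = - \frac{1}{9218}$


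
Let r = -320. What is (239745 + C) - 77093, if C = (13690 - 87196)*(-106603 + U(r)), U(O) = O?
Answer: 7859644690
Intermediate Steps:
C = 7859482038 (C = (13690 - 87196)*(-106603 - 320) = -73506*(-106923) = 7859482038)
(239745 + C) - 77093 = (239745 + 7859482038) - 77093 = 7859721783 - 77093 = 7859644690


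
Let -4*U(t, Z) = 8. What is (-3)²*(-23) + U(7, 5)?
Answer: -209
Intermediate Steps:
U(t, Z) = -2 (U(t, Z) = -¼*8 = -2)
(-3)²*(-23) + U(7, 5) = (-3)²*(-23) - 2 = 9*(-23) - 2 = -207 - 2 = -209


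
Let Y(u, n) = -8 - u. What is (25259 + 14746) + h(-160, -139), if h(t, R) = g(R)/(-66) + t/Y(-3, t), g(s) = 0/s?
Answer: 40037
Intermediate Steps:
g(s) = 0
h(t, R) = -t/5 (h(t, R) = 0/(-66) + t/(-8 - 1*(-3)) = 0*(-1/66) + t/(-8 + 3) = 0 + t/(-5) = 0 + t*(-⅕) = 0 - t/5 = -t/5)
(25259 + 14746) + h(-160, -139) = (25259 + 14746) - ⅕*(-160) = 40005 + 32 = 40037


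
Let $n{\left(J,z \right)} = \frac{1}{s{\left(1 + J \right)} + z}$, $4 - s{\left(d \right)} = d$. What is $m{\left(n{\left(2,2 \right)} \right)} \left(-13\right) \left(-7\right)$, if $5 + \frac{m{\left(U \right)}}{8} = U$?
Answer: $- \frac{10192}{3} \approx -3397.3$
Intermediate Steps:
$s{\left(d \right)} = 4 - d$
$n{\left(J,z \right)} = \frac{1}{3 + z - J}$ ($n{\left(J,z \right)} = \frac{1}{\left(4 - \left(1 + J\right)\right) + z} = \frac{1}{\left(3 - J\right) + z} = \frac{1}{3 + z - J}$)
$m{\left(U \right)} = -40 + 8 U$
$m{\left(n{\left(2,2 \right)} \right)} \left(-13\right) \left(-7\right) = \left(-40 + \frac{8}{3 + 2 - 2}\right) \left(-13\right) \left(-7\right) = \left(-40 + \frac{8}{3}\right) \left(-13\right) \left(-7\right) = \left(- \frac{112}{3}\right) \left(-13\right) \left(-7\right) = \frac{1456}{3} \left(-7\right) = - \frac{10192}{3}$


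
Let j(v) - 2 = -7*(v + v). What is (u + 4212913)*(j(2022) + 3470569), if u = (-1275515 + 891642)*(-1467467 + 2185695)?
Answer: -949046105443548453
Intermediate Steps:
j(v) = 2 - 14*v (j(v) = 2 - 7*(v + v) = 2 - 14*v)
u = -275708337044 (u = -383873*718228 = -275708337044)
(u + 4212913)*(j(2022) + 3470569) = (-275708337044 + 4212913)*((2 - 14*2022) + 3470569) = -275704124131*((2 - 28308) + 3470569) = -275704124131*(-28306 + 3470569) = -275704124131*3442263 = -949046105443548453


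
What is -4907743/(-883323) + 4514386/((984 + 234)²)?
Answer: 4258660435/495249762 ≈ 8.5990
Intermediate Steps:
-4907743/(-883323) + 4514386/((984 + 234)²) = -4907743*(-1/883323) + 4514386/(1218²) = 4907743/883323 + 4514386/1483524 = 4907743/883323 + 4514386*(1/1483524) = 4907743/883323 + 2257193/741762 = 4258660435/495249762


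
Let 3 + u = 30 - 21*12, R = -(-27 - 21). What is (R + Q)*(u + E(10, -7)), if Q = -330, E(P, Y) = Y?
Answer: 65424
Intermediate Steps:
R = 48 (R = -1*(-48) = 48)
u = -225 (u = -3 + (30 - 21*12) = -3 + (30 - 252) = -3 - 222 = -225)
(R + Q)*(u + E(10, -7)) = (48 - 330)*(-225 - 7) = -282*(-232) = 65424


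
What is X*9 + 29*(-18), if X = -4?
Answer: -558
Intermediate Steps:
X*9 + 29*(-18) = -4*9 + 29*(-18) = -36 - 522 = -558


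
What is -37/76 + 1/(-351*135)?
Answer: -1753321/3601260 ≈ -0.48686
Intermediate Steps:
-37/76 + 1/(-351*135) = -37*1/76 - 1/351*1/135 = -37/76 - 1/47385 = -1753321/3601260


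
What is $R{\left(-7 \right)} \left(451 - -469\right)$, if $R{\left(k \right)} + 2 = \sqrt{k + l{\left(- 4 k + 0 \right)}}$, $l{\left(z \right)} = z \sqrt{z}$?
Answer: $-1840 + 920 \sqrt{-7 + 56 \sqrt{7}} \approx 9090.7$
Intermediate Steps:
$l{\left(z \right)} = z^{\frac{3}{2}}$
$R{\left(k \right)} = -2 + \sqrt{k + 8 \left(- k\right)^{\frac{3}{2}}}$ ($R{\left(k \right)} = -2 + \sqrt{k + \left(- 4 k + 0\right)^{\frac{3}{2}}} = -2 + \sqrt{k + \left(- 4 k\right)^{\frac{3}{2}}} = -2 + \sqrt{k + 8 \left(- k\right)^{\frac{3}{2}}}$)
$R{\left(-7 \right)} \left(451 - -469\right) = \left(-2 + \sqrt{-7 + 8 \left(\left(-1\right) \left(-7\right)\right)^{\frac{3}{2}}}\right) \left(451 - -469\right) = \left(-2 + \sqrt{-7 + 8 \cdot 7^{\frac{3}{2}}}\right) \left(451 + 469\right) = \left(-2 + \sqrt{-7 + 8 \cdot 7 \sqrt{7}}\right) 920 = \left(-2 + \sqrt{-7 + 56 \sqrt{7}}\right) 920 = -1840 + 920 \sqrt{-7 + 56 \sqrt{7}}$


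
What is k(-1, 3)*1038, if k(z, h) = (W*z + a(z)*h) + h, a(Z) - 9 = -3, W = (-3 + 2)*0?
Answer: 21798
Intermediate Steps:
W = 0 (W = -1*0 = 0)
a(Z) = 6 (a(Z) = 9 - 3 = 6)
k(z, h) = 7*h (k(z, h) = (0*z + 6*h) + h = (0 + 6*h) + h = 6*h + h = 7*h)
k(-1, 3)*1038 = (7*3)*1038 = 21*1038 = 21798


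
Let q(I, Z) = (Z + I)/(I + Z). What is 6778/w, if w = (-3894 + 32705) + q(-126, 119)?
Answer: 3389/14406 ≈ 0.23525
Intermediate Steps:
q(I, Z) = 1 (q(I, Z) = (I + Z)/(I + Z) = 1)
w = 28812 (w = (-3894 + 32705) + 1 = 28811 + 1 = 28812)
6778/w = 6778/28812 = 6778*(1/28812) = 3389/14406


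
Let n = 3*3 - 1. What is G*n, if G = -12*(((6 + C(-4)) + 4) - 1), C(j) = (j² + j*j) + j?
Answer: -3552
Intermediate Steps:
C(j) = j + 2*j² (C(j) = (j² + j²) + j = 2*j² + j = j + 2*j²)
n = 8 (n = 9 - 1 = 8)
G = -444 (G = -12*(((6 - 4*(1 + 2*(-4))) + 4) - 1) = -12*(((6 - 4*(1 - 8)) + 4) - 1) = -12*(((6 - 4*(-7)) + 4) - 1) = -12*(((6 + 28) + 4) - 1) = -12*((34 + 4) - 1) = -12*(38 - 1) = -12*37 = -444)
G*n = -444*8 = -3552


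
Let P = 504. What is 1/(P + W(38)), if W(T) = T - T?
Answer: 1/504 ≈ 0.0019841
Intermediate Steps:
W(T) = 0
1/(P + W(38)) = 1/(504 + 0) = 1/504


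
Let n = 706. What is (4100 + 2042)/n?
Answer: 3071/353 ≈ 8.6997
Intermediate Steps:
(4100 + 2042)/n = (4100 + 2042)/706 = 6142*(1/706) = 3071/353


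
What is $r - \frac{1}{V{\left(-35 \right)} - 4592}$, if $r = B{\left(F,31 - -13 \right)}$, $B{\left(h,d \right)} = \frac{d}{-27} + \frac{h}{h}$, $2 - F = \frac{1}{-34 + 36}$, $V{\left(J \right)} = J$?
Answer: $- \frac{78632}{124929} \approx -0.62941$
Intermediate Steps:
$F = \frac{3}{2}$ ($F = 2 - \frac{1}{-34 + 36} = 2 - \frac{1}{2} = \frac{3}{2} \approx 1.5$)
$B{\left(h,d \right)} = 1 - \frac{d}{27}$ ($B{\left(h,d \right)} = d \left(- \frac{1}{27}\right) + 1 = - \frac{d}{27} + 1 = 1 - \frac{d}{27}$)
$r = - \frac{17}{27}$ ($r = 1 - \frac{31 - -13}{27} = 1 - \frac{31 + 13}{27} = 1 - \frac{44}{27} = - \frac{17}{27} \approx -0.62963$)
$r - \frac{1}{V{\left(-35 \right)} - 4592} = - \frac{17}{27} - \frac{1}{-35 - 4592} = - \frac{17}{27} - \frac{1}{-4627} = - \frac{17}{27} - - \frac{1}{4627} = - \frac{17}{27} + \frac{1}{4627} = - \frac{78632}{124929}$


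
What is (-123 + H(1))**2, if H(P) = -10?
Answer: 17689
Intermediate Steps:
(-123 + H(1))**2 = (-123 - 10)**2 = (-133)**2 = 17689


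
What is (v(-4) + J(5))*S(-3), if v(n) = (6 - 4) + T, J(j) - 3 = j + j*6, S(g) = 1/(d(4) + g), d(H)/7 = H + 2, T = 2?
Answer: 14/13 ≈ 1.0769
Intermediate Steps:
d(H) = 14 + 7*H (d(H) = 7*(H + 2) = 7*(2 + H) = 14 + 7*H)
S(g) = 1/(42 + g) (S(g) = 1/((14 + 7*4) + g) = 1/((14 + 28) + g) = 1/(42 + g))
J(j) = 3 + 7*j (J(j) = 3 + (j + j*6) = 3 + (j + 6*j) = 3 + 7*j)
v(n) = 4 (v(n) = (6 - 4) + 2 = 2 + 2 = 4)
(v(-4) + J(5))*S(-3) = (4 + (3 + 7*5))/(42 - 3) = (4 + (3 + 35))/39 = (4 + 38)*(1/39) = 42*(1/39) = 14/13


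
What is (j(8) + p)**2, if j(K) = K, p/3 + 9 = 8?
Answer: 25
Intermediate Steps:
p = -3 (p = -27 + 3*8 = -27 + 24 = -3)
(j(8) + p)**2 = (8 - 3)**2 = 5**2 = 25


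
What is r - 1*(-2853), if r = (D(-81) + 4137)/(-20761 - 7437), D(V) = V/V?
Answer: 40222378/14099 ≈ 2852.9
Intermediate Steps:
D(V) = 1
r = -2069/14099 (r = (1 + 4137)/(-20761 - 7437) = 4138/(-28198) = 4138*(-1/28198) = -2069/14099 ≈ -0.14675)
r - 1*(-2853) = -2069/14099 - 1*(-2853) = -2069/14099 + 2853 = 40222378/14099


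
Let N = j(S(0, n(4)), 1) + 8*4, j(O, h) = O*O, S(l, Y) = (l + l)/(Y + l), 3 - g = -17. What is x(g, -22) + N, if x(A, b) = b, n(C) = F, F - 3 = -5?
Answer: 10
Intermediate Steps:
g = 20 (g = 3 - 1*(-17) = 3 + 17 = 20)
F = -2 (F = 3 - 5 = -2)
n(C) = -2
S(l, Y) = 2*l/(Y + l) (S(l, Y) = (2*l)/(Y + l) = 2*l/(Y + l))
j(O, h) = O²
N = 32 (N = (2*0/(-2 + 0))² + 8*4 = (2*0/(-2))² + 32 = (2*0*(-½))² + 32 = 0² + 32 = 0 + 32 = 32)
x(g, -22) + N = -22 + 32 = 10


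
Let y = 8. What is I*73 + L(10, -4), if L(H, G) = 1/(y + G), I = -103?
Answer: -30075/4 ≈ -7518.8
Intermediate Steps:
L(H, G) = 1/(8 + G)
I*73 + L(10, -4) = -103*73 + 1/(8 - 4) = -7519 + 1/4 = -30075/4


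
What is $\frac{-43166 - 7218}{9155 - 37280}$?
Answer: $\frac{50384}{28125} \approx 1.7914$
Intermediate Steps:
$\frac{-43166 - 7218}{9155 - 37280} = - \frac{50384}{-28125} = \left(-50384\right) \left(- \frac{1}{28125}\right) = \frac{50384}{28125}$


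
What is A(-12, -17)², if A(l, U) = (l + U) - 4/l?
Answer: 7396/9 ≈ 821.78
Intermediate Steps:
A(l, U) = U + l - 4/l (A(l, U) = (U + l) - 4/l = U + l - 4/l)
A(-12, -17)² = (-17 - 12 - 4/(-12))² = (-17 - 12 - 4*(-1/12))² = (-17 - 12 + ⅓)² = (-86/3)² = 7396/9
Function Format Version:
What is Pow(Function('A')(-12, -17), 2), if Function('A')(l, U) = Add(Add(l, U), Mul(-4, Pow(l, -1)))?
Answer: Rational(7396, 9) ≈ 821.78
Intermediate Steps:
Function('A')(l, U) = Add(U, l, Mul(-4, Pow(l, -1))) (Function('A')(l, U) = Add(Add(U, l), Mul(-4, Pow(l, -1))) = Add(U, l, Mul(-4, Pow(l, -1))))
Pow(Function('A')(-12, -17), 2) = Pow(Add(-17, -12, Mul(-4, Pow(-12, -1))), 2) = Pow(Add(-17, -12, Mul(-4, Rational(-1, 12))), 2) = Pow(Add(-17, -12, Rational(1, 3)), 2) = Pow(Rational(-86, 3), 2) = Rational(7396, 9)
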